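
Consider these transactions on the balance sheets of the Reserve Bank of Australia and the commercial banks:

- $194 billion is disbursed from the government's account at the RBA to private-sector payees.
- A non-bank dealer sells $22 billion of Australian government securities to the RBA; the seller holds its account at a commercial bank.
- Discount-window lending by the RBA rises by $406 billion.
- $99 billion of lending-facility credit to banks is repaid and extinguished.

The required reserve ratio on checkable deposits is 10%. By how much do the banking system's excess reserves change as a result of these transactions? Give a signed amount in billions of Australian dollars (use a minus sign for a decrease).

Government spending $194 billion: reserves +$194B, deposits +$194B.
Asset purchase (from non-banks) $22 billion: reserves +$22B, deposits +$22B.
Discount-window loan $406 billion: reserves +$406B, deposits 0.
Discount-window repayment $99 billion: reserves −$99B, deposits 0.
Totals: Δreserves = +$523B, Δdeposits = +$216B.
Δrequired reserves = 10% × +$216B = +$21.6B.
Δexcess reserves = Δreserves − Δrequired = +$523B − (+$21.6B) = +$501.4 billion.

+$501.4 billion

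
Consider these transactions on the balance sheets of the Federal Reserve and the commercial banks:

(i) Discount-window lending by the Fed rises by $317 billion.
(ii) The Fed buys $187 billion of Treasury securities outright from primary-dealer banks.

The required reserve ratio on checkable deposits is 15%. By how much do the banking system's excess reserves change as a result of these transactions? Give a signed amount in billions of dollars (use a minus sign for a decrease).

+$504 billion

Discount-window loan $317 billion: reserves +$317B, deposits 0.
OMO purchase (from banks) $187 billion: reserves +$187B, deposits 0.
Totals: Δreserves = +$504B, Δdeposits = 0.
Δrequired reserves = 15% × 0 = 0.
Δexcess reserves = Δreserves − Δrequired = +$504B − (0) = +$504 billion.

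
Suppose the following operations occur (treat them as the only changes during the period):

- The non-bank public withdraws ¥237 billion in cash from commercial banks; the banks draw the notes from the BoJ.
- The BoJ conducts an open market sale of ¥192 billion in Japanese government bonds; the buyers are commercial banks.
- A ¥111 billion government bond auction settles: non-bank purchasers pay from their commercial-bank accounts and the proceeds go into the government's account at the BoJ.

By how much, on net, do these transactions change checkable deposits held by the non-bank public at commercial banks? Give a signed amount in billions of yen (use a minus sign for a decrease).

-¥348 billion

BoJ balance sheet:
  Assets:      Securities −¥192B
  Liabilities: Bank reserves −¥540B, Currency in circulation +¥237B, Government deposits +¥111B
Commercial banking system:
  Assets:      Reserves at CB −¥540B, Securities +¥192B
  Liabilities: Checkable deposits −¥348B
So the change in checkable deposits held by the non-bank public at commercial banks is -¥348 billion.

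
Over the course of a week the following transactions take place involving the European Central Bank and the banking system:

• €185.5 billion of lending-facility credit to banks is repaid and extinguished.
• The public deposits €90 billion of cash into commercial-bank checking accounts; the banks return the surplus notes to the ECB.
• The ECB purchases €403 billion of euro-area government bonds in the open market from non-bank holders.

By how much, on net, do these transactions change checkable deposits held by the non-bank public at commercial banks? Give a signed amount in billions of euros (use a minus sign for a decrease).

+€493 billion

Discount-window repayment €185.5 billion: the counterparty is a bank, so public deposits are unchanged → 0.
Currency deposit €90 billion: non-bank counterparties' bank balances rise → +€90B.
Asset purchase (from non-banks) €403 billion: non-bank counterparties' bank balances rise → +€403B.
Net: 0 + 90 + 403 = +€493 billion.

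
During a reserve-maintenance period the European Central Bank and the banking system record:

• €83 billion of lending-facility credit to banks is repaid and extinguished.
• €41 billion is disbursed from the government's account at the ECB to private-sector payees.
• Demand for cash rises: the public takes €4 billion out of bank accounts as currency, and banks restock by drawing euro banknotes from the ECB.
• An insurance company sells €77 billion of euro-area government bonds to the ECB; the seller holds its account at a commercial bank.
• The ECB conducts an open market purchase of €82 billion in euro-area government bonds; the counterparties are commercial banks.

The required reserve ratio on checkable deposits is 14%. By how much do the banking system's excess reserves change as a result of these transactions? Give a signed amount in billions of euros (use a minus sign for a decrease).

+€97.04 billion

Discount-window repayment €83 billion: reserves −€83B, deposits 0.
Government spending €41 billion: reserves +€41B, deposits +€41B.
Currency withdrawal €4 billion: reserves −€4B, deposits −€4B.
Asset purchase (from non-banks) €77 billion: reserves +€77B, deposits +€77B.
OMO purchase (from banks) €82 billion: reserves +€82B, deposits 0.
Totals: Δreserves = +€113B, Δdeposits = +€114B.
Δrequired reserves = 14% × +€114B = +€15.96B.
Δexcess reserves = Δreserves − Δrequired = +€113B − (+€15.96B) = +€97.04 billion.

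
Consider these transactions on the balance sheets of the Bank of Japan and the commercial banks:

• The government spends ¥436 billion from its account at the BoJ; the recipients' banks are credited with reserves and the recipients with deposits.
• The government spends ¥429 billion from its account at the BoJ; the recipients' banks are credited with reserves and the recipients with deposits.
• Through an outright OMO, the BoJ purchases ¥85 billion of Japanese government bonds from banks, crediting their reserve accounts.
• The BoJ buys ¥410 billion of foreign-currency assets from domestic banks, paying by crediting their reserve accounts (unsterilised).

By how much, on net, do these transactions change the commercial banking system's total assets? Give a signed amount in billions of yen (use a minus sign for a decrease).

BoJ balance sheet:
  Assets:      Securities +¥85B, Foreign assets +¥410B
  Liabilities: Bank reserves +¥1360B, Government deposits −¥865B
Commercial banking system:
  Assets:      Reserves at CB +¥1360B, Securities −¥85B, Foreign assets −¥410B
  Liabilities: Checkable deposits +¥865B
Change in total bank assets = +¥865 billion.

+¥865 billion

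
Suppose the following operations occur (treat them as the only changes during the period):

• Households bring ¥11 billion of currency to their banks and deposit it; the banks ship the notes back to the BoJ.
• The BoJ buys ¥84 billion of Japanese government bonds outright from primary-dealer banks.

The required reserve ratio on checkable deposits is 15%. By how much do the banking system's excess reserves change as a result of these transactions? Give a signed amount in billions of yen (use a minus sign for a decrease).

+¥93.35 billion

Currency deposit ¥11 billion: reserves +¥11B, deposits +¥11B.
OMO purchase (from banks) ¥84 billion: reserves +¥84B, deposits 0.
Totals: Δreserves = +¥95B, Δdeposits = +¥11B.
Δrequired reserves = 15% × +¥11B = +¥1.65B.
Δexcess reserves = Δreserves − Δrequired = +¥95B − (+¥1.65B) = +¥93.35 billion.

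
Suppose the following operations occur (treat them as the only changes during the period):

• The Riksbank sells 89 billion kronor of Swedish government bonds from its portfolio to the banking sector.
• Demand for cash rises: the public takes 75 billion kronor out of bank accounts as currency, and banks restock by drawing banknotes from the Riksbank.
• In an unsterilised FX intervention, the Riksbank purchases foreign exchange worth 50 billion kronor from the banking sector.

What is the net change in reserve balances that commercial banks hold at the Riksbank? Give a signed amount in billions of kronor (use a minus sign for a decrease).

OMO sale (to banks) 89 billion kronor: the buying banks pay out of their reserve balances → −89B.
Currency withdrawal 75 billion kronor: banks swap reserves for currency → −75B.
FX purchase 50 billion kronor: the Riksbank pays by crediting reserve accounts → +50B.
Net: −89 − 75 + 50 = -114 billion.

-114 billion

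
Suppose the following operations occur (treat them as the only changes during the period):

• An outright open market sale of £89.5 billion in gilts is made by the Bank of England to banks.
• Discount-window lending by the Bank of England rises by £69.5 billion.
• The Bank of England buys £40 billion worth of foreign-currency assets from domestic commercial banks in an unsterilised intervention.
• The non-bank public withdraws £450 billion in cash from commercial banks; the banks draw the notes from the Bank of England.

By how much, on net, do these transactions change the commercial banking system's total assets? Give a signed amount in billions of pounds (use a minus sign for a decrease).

OMO sale (to banks) £89.5 billion: just an asset swap on bank balance sheets → 0.
Discount-window loan £69.5 billion: bank balance sheets expand → +£69.5B.
FX purchase £40 billion: just an asset swap on bank balance sheets → 0.
Currency withdrawal £450 billion: bank balance sheets shrink → −£450B.
Net: 0 + 69.5 + 0 − 450 = -£380.5 billion.

-£380.5 billion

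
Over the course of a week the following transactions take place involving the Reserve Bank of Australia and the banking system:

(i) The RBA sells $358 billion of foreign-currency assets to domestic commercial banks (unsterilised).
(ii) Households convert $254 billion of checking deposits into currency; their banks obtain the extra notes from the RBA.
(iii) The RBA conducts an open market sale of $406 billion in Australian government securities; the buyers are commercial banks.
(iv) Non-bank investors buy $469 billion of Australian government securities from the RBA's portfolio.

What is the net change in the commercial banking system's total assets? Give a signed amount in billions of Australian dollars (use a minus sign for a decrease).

FX sale $358 billion: just an asset swap on bank balance sheets → 0.
Currency withdrawal $254 billion: bank balance sheets shrink → −$254B.
OMO sale (to banks) $406 billion: just an asset swap on bank balance sheets → 0.
Asset sale (to non-banks) $469 billion: bank balance sheets shrink → −$469B.
Net: 0 − 254 + 0 − 469 = -$723 billion.

-$723 billion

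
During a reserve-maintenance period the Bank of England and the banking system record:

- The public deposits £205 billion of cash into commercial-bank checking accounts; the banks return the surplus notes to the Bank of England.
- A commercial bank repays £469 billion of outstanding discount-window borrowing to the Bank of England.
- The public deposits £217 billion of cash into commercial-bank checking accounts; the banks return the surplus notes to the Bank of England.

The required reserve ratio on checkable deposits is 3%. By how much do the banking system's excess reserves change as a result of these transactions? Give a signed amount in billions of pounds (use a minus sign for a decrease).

Currency deposit £205 billion: reserves +£205B, deposits +£205B.
Discount-window repayment £469 billion: reserves −£469B, deposits 0.
Currency deposit £217 billion: reserves +£217B, deposits +£217B.
Totals: Δreserves = −£47B, Δdeposits = +£422B.
Δrequired reserves = 3% × +£422B = +£12.66B.
Δexcess reserves = Δreserves − Δrequired = −£47B − (+£12.66B) = -£59.66 billion.

-£59.66 billion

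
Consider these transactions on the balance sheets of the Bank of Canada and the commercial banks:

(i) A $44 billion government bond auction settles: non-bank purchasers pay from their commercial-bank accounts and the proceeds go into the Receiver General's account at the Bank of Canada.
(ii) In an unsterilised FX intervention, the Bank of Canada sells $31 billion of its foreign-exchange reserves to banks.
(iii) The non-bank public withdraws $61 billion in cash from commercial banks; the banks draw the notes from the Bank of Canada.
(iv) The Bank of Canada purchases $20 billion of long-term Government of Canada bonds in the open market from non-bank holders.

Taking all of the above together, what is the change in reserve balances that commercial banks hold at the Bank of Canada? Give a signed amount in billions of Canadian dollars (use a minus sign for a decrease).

-$116 billion

Government account inflow $44 billion: funds move from bank reserves into the government account → −$44B.
FX sale $31 billion: the buying banks pay out of their reserve balances → −$31B.
Currency withdrawal $61 billion: banks swap reserves for currency → −$61B.
Asset purchase (from non-banks) $20 billion: the Bank of Canada pays by crediting reserve accounts → +$20B.
Net: −44 − 31 − 61 + 20 = -$116 billion.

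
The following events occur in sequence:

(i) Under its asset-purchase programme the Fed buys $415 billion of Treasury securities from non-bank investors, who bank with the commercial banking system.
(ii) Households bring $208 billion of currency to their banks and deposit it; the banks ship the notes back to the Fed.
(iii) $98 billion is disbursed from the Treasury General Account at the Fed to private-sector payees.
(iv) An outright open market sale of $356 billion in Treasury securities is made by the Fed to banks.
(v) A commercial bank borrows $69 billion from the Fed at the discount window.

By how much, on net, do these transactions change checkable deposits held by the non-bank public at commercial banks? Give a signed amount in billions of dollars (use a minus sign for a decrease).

+$721 billion

Fed balance sheet:
  Assets:      Securities +$59B, Loans to banks +$69B
  Liabilities: Bank reserves +$434B, Currency in circulation −$208B, Government deposits −$98B
Commercial banking system:
  Assets:      Reserves at CB +$434B, Securities +$356B
  Liabilities: Checkable deposits +$721B, Borrowings from CB +$69B
So the change in checkable deposits held by the non-bank public at commercial banks is +$721 billion.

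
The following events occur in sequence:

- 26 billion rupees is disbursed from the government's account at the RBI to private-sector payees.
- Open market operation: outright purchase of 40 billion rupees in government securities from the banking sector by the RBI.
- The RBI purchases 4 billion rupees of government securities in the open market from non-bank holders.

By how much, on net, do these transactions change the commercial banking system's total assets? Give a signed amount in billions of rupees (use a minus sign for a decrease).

Government spending 26 billion rupees: bank balance sheets expand → +26B.
OMO purchase (from banks) 40 billion rupees: just an asset swap on bank balance sheets → 0.
Asset purchase (from non-banks) 4 billion rupees: bank balance sheets expand → +4B.
Net: 26 + 0 + 4 = +30 billion.

+30 billion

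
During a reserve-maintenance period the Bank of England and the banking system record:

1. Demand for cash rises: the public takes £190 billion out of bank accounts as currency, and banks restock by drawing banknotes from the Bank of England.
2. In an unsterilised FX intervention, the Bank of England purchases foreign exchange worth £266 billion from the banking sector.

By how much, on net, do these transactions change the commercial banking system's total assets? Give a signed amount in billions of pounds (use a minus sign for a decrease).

-£190 billion

Currency withdrawal £190 billion: bank balance sheets shrink → −£190B.
FX purchase £266 billion: just an asset swap on bank balance sheets → 0.
Net: −190 + 0 = -£190 billion.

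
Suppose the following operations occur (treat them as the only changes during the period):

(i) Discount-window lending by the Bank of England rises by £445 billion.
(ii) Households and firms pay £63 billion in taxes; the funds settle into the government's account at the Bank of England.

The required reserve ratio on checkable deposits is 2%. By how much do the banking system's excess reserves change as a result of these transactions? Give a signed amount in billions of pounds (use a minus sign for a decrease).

Discount-window loan £445 billion: reserves +£445B, deposits 0.
Government account inflow £63 billion: reserves −£63B, deposits −£63B.
Totals: Δreserves = +£382B, Δdeposits = −£63B.
Δrequired reserves = 2% × −£63B = −£1.26B.
Δexcess reserves = Δreserves − Δrequired = +£382B − (−£1.26B) = +£383.26 billion.

+£383.26 billion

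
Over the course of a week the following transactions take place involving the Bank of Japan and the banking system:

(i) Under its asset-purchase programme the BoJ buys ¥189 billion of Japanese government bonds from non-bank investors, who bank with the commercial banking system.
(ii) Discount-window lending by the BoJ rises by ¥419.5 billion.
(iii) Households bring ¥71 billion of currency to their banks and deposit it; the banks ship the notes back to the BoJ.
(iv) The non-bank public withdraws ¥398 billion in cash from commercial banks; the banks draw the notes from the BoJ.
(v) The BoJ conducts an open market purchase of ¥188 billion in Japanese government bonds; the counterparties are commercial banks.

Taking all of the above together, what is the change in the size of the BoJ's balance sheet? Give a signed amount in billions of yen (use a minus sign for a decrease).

BoJ balance sheet:
  Assets:      Securities +¥377B, Loans to banks +¥419.5B
  Liabilities: Bank reserves +¥469.5B, Currency in circulation +¥327B
Commercial banking system:
  Assets:      Reserves at CB +¥469.5B, Securities −¥188B
  Liabilities: Checkable deposits −¥138B, Borrowings from CB +¥419.5B
Change in total BoJ assets = +¥796.5 billion.

+¥796.5 billion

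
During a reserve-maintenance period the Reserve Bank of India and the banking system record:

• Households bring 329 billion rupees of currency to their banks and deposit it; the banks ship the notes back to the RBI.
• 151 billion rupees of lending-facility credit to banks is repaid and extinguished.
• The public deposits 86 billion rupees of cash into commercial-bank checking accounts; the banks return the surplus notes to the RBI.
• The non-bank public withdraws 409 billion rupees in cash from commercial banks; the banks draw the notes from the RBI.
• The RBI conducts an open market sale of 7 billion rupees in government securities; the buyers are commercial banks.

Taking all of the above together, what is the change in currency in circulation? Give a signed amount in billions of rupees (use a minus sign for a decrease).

-6 billion

RBI balance sheet:
  Assets:      Securities −7B, Loans to banks −151B
  Liabilities: Bank reserves −152B, Currency in circulation −6B
So the change in currency in circulation is -6 billion.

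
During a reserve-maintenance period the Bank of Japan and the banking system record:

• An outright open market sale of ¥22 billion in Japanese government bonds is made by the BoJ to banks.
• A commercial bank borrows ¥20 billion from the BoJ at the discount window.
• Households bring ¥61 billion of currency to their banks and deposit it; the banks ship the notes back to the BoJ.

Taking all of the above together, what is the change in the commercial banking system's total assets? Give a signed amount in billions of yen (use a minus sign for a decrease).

+¥81 billion

BoJ balance sheet:
  Assets:      Securities −¥22B, Loans to banks +¥20B
  Liabilities: Bank reserves +¥59B, Currency in circulation −¥61B
Commercial banking system:
  Assets:      Reserves at CB +¥59B, Securities +¥22B
  Liabilities: Checkable deposits +¥61B, Borrowings from CB +¥20B
Change in total bank assets = +¥81 billion.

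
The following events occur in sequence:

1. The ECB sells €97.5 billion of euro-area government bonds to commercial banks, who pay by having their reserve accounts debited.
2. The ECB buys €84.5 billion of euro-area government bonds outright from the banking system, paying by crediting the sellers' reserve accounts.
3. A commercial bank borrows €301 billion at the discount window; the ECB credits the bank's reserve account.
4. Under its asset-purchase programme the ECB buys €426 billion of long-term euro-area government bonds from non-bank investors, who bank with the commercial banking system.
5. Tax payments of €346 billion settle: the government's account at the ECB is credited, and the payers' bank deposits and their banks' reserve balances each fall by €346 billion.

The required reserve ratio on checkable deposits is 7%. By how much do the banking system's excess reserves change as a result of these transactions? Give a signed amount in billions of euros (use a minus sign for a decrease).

+€362.4 billion

OMO sale (to banks) €97.5 billion: reserves −€97.5B, deposits 0.
OMO purchase (from banks) €84.5 billion: reserves +€84.5B, deposits 0.
Discount-window loan €301 billion: reserves +€301B, deposits 0.
Asset purchase (from non-banks) €426 billion: reserves +€426B, deposits +€426B.
Government account inflow €346 billion: reserves −€346B, deposits −€346B.
Totals: Δreserves = +€368B, Δdeposits = +€80B.
Δrequired reserves = 7% × +€80B = +€5.6B.
Δexcess reserves = Δreserves − Δrequired = +€368B − (+€5.6B) = +€362.4 billion.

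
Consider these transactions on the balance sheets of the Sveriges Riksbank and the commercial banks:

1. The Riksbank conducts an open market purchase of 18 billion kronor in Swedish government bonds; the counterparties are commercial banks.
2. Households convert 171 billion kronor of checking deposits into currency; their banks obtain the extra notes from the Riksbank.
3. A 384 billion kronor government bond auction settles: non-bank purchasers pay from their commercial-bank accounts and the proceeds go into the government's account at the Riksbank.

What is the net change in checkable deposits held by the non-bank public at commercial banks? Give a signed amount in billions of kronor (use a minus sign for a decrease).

-555 billion

OMO purchase (from banks) 18 billion kronor: the counterparty is a bank, so public deposits are unchanged → 0.
Currency withdrawal 171 billion kronor: non-bank counterparties' bank balances fall → −171B.
Government account inflow 384 billion kronor: non-bank counterparties' bank balances fall → −384B.
Net: 0 − 171 − 384 = -555 billion.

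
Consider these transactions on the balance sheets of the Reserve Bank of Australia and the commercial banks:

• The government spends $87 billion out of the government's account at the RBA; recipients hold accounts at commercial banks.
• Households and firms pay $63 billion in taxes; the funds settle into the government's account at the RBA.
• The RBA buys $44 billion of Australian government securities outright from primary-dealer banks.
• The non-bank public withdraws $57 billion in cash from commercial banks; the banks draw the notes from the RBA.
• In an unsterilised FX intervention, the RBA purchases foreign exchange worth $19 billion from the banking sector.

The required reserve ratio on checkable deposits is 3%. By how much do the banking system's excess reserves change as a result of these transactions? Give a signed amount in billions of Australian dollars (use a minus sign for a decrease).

Government spending $87 billion: reserves +$87B, deposits +$87B.
Government account inflow $63 billion: reserves −$63B, deposits −$63B.
OMO purchase (from banks) $44 billion: reserves +$44B, deposits 0.
Currency withdrawal $57 billion: reserves −$57B, deposits −$57B.
FX purchase $19 billion: reserves +$19B, deposits 0.
Totals: Δreserves = +$30B, Δdeposits = −$33B.
Δrequired reserves = 3% × −$33B = −$0.99B.
Δexcess reserves = Δreserves − Δrequired = +$30B − (−$0.99B) = +$30.99 billion.

+$30.99 billion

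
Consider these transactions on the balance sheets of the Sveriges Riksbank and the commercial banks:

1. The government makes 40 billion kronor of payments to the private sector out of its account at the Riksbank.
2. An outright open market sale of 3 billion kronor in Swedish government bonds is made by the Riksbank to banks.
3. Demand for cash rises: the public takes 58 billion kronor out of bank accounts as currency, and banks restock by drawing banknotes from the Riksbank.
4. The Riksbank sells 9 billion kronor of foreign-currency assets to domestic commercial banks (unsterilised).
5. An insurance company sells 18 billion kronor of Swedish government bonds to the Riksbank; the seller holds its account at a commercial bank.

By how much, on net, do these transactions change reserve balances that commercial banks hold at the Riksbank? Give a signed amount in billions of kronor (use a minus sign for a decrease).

-12 billion

Riksbank balance sheet:
  Assets:      Securities +15B, Foreign assets −9B
  Liabilities: Bank reserves −12B, Currency in circulation +58B, Government deposits −40B
Commercial banking system:
  Assets:      Reserves at CB −12B, Securities +3B, Foreign assets +9B
  Liabilities: no change
So the change in reserve balances that commercial banks hold at the Riksbank is -12 billion.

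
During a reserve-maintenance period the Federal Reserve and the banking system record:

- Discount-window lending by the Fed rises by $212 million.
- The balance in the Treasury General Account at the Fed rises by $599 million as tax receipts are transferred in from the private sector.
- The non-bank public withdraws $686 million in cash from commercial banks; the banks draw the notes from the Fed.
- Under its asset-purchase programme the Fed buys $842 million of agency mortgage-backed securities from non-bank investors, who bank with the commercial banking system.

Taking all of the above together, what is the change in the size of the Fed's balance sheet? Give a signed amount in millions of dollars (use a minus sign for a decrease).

Discount-window loan $212 million: a Fed asset is acquired → +$212M.
Government account inflow $599 million: only the composition of liabilities changes → 0.
Currency withdrawal $686 million: only the composition of liabilities changes → 0.
Asset purchase (from non-banks) $842 million: a Fed asset is acquired → +$842M.
Net: 212 + 0 + 0 + 842 = +$1054 million.

+$1054 million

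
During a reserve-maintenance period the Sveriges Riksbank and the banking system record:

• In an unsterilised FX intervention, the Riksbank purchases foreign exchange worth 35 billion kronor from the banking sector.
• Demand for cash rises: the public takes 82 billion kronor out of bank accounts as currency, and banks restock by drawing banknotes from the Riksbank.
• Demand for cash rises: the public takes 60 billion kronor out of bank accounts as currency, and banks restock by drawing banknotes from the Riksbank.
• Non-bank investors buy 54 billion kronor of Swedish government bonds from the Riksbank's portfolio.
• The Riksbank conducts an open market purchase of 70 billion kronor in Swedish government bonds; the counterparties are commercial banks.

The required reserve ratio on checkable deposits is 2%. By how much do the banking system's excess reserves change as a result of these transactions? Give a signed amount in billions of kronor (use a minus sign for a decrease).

FX purchase 35 billion kronor: reserves +35B, deposits 0.
Currency withdrawal 82 billion kronor: reserves −82B, deposits −82B.
Currency withdrawal 60 billion kronor: reserves −60B, deposits −60B.
Asset sale (to non-banks) 54 billion kronor: reserves −54B, deposits −54B.
OMO purchase (from banks) 70 billion kronor: reserves +70B, deposits 0.
Totals: Δreserves = −91B, Δdeposits = −196B.
Δrequired reserves = 2% × −196B = −3.92B.
Δexcess reserves = Δreserves − Δrequired = −91B − (−3.92B) = -87.08 billion.

-87.08 billion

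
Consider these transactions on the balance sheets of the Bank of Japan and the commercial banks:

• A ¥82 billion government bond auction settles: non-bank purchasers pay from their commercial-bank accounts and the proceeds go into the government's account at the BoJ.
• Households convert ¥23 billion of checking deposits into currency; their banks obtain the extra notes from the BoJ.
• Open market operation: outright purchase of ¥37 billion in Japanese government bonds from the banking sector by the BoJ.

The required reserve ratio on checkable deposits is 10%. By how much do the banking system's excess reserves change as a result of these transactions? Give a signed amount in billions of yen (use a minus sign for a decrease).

-¥57.5 billion

Government account inflow ¥82 billion: reserves −¥82B, deposits −¥82B.
Currency withdrawal ¥23 billion: reserves −¥23B, deposits −¥23B.
OMO purchase (from banks) ¥37 billion: reserves +¥37B, deposits 0.
Totals: Δreserves = −¥68B, Δdeposits = −¥105B.
Δrequired reserves = 10% × −¥105B = −¥10.5B.
Δexcess reserves = Δreserves − Δrequired = −¥68B − (−¥10.5B) = -¥57.5 billion.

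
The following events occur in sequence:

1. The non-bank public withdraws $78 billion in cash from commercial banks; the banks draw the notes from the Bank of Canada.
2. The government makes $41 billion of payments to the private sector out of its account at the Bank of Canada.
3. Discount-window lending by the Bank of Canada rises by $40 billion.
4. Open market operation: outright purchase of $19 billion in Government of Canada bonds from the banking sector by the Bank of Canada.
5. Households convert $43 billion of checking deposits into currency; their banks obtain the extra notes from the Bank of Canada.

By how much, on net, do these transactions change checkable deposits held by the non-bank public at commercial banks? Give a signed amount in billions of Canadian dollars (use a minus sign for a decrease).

-$80 billion

Bank of Canada balance sheet:
  Assets:      Securities +$19B, Loans to banks +$40B
  Liabilities: Bank reserves −$21B, Currency in circulation +$121B, Government deposits −$41B
Commercial banking system:
  Assets:      Reserves at CB −$21B, Securities −$19B
  Liabilities: Checkable deposits −$80B, Borrowings from CB +$40B
So the change in checkable deposits held by the non-bank public at commercial banks is -$80 billion.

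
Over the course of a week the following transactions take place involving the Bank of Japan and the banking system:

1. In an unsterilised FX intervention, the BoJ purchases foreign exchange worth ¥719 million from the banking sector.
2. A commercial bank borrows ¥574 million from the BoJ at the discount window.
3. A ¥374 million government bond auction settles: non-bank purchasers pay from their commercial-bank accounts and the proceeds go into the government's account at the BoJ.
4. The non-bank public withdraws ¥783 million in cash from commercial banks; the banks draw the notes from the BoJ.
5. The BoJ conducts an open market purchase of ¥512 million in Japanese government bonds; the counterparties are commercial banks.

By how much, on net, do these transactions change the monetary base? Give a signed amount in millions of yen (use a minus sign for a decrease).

FX purchase ¥719 million: BoJ balance sheet expands → +¥719M.
Discount-window loan ¥574 million: BoJ balance sheet expands → +¥574M.
Government account inflow ¥374 million: reserves shift to a non-base liability → −¥374M.
Currency withdrawal ¥783 million: just a shift between currency and reserves — both are base money → 0.
OMO purchase (from banks) ¥512 million: BoJ balance sheet expands → +¥512M.
Net: 719 + 574 − 374 + 0 + 512 = +¥1431 million.

+¥1431 million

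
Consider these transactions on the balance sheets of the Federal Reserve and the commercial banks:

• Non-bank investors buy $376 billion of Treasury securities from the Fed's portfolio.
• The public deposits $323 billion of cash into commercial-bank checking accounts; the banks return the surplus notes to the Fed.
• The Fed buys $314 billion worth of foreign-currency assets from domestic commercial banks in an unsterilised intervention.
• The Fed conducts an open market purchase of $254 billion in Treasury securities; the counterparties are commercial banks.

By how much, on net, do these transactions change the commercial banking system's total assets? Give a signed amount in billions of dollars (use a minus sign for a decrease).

Asset sale (to non-banks) $376 billion: bank balance sheets shrink → −$376B.
Currency deposit $323 billion: bank balance sheets expand → +$323B.
FX purchase $314 billion: just an asset swap on bank balance sheets → 0.
OMO purchase (from banks) $254 billion: just an asset swap on bank balance sheets → 0.
Net: −376 + 323 + 0 + 0 = -$53 billion.

-$53 billion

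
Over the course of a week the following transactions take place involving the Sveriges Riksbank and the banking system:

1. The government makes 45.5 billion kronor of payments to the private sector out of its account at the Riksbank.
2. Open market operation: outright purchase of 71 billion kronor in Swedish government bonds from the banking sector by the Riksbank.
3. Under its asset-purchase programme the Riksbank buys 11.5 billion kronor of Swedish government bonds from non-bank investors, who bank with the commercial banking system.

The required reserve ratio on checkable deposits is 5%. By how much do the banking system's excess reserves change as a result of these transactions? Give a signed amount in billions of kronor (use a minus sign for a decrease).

+125.15 billion

Government spending 45.5 billion kronor: reserves +45.5B, deposits +45.5B.
OMO purchase (from banks) 71 billion kronor: reserves +71B, deposits 0.
Asset purchase (from non-banks) 11.5 billion kronor: reserves +11.5B, deposits +11.5B.
Totals: Δreserves = +128B, Δdeposits = +57B.
Δrequired reserves = 5% × +57B = +2.85B.
Δexcess reserves = Δreserves − Δrequired = +128B − (+2.85B) = +125.15 billion.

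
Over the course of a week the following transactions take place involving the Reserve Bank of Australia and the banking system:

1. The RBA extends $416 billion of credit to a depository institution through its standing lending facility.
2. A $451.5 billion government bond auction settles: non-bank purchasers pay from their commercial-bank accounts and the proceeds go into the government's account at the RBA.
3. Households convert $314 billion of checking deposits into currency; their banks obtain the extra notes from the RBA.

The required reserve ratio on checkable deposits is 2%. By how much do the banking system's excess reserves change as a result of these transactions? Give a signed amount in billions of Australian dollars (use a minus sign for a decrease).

-$334.19 billion

Discount-window loan $416 billion: reserves +$416B, deposits 0.
Government account inflow $451.5 billion: reserves −$451.5B, deposits −$451.5B.
Currency withdrawal $314 billion: reserves −$314B, deposits −$314B.
Totals: Δreserves = −$349.5B, Δdeposits = −$765.5B.
Δrequired reserves = 2% × −$765.5B = −$15.31B.
Δexcess reserves = Δreserves − Δrequired = −$349.5B − (−$15.31B) = -$334.19 billion.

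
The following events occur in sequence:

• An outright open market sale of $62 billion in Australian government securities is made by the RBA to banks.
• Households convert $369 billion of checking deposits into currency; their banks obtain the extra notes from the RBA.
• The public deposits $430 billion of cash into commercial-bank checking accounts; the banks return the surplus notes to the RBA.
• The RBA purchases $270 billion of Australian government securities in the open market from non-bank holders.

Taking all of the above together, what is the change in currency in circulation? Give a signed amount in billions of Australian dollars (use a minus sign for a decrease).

RBA balance sheet:
  Assets:      Securities +$208B
  Liabilities: Bank reserves +$269B, Currency in circulation −$61B
Commercial banking system:
  Assets:      Reserves at CB +$269B, Securities +$62B
  Liabilities: Checkable deposits +$331B
So the change in currency in circulation is -$61 billion.

-$61 billion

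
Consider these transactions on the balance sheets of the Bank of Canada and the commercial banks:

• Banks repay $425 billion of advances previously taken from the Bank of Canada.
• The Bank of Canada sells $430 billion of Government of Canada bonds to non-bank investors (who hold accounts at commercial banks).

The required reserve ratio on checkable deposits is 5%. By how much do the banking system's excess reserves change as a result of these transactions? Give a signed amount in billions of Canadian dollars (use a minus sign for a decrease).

Discount-window repayment $425 billion: reserves −$425B, deposits 0.
Asset sale (to non-banks) $430 billion: reserves −$430B, deposits −$430B.
Totals: Δreserves = −$855B, Δdeposits = −$430B.
Δrequired reserves = 5% × −$430B = −$21.5B.
Δexcess reserves = Δreserves − Δrequired = −$855B − (−$21.5B) = -$833.5 billion.

-$833.5 billion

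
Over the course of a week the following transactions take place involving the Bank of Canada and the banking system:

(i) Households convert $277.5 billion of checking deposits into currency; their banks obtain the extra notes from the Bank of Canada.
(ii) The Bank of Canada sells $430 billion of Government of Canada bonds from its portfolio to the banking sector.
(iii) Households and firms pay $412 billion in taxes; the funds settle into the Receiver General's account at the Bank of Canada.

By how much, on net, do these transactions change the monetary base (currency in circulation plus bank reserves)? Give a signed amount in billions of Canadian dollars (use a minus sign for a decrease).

-$842 billion

Currency withdrawal $277.5 billion: just a shift between currency and reserves — both are base money → 0.
OMO sale (to banks) $430 billion: Bank of Canada balance sheet contracts → −$430B.
Government account inflow $412 billion: reserves shift to a non-base liability → −$412B.
Net: 0 − 430 − 412 = -$842 billion.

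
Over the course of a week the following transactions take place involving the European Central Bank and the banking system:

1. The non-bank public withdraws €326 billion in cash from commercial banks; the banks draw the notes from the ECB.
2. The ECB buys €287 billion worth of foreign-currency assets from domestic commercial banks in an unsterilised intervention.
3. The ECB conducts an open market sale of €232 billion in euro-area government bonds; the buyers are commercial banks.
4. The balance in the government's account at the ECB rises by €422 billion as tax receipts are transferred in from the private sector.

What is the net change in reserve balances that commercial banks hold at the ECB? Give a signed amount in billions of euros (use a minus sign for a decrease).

ECB balance sheet:
  Assets:      Securities −€232B, Foreign assets +€287B
  Liabilities: Bank reserves −€693B, Currency in circulation +€326B, Government deposits +€422B
Commercial banking system:
  Assets:      Reserves at CB −€693B, Securities +€232B, Foreign assets −€287B
  Liabilities: Checkable deposits −€748B
So the change in reserve balances that commercial banks hold at the ECB is -€693 billion.

-€693 billion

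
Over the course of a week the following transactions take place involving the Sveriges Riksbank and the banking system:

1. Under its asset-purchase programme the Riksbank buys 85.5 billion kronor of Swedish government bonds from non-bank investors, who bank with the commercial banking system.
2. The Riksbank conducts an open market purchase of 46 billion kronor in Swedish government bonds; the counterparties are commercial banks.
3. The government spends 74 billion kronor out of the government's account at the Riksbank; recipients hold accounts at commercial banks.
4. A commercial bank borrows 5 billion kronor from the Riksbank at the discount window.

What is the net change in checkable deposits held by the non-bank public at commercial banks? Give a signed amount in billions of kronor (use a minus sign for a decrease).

Riksbank balance sheet:
  Assets:      Securities +131.5B, Loans to banks +5B
  Liabilities: Bank reserves +210.5B, Government deposits −74B
Commercial banking system:
  Assets:      Reserves at CB +210.5B, Securities −46B
  Liabilities: Checkable deposits +159.5B, Borrowings from CB +5B
So the change in checkable deposits held by the non-bank public at commercial banks is +159.5 billion.

+159.5 billion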